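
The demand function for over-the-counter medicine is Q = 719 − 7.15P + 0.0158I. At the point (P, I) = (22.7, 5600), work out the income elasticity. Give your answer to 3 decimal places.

0.137

At P = 22.7, I = 5600: Q = 645.175.
Holding P constant, ∂Q/∂I = 0.0158.
η_I = (∂Q/∂I)·(I/Q) = 0.0158 × (5600/645.175) = 0.137.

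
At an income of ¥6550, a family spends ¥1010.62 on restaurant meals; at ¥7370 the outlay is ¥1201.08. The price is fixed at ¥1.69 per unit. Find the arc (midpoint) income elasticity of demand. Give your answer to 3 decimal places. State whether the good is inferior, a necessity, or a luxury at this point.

1.462 (luxury)

With a constant price, Q₁ = 1010.62/1.69 = 598.000 and Q₂ = 1201.08/1.69 = 710.698 (equivalently, work directly with expenditure since P cancels).
Midpoint %ΔQ = (1201.08 − 1010.62)/1105.85 = 0.17223; midpoint %ΔI = (7370 − 6550)/6960 = 0.11782.
η = 0.17223 / 0.11782 = 1.462.
η > 1 ⇒ luxury.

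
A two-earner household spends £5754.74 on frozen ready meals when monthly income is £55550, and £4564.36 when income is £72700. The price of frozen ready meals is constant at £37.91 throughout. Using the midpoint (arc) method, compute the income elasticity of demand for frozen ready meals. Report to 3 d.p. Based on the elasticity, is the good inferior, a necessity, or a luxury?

-0.863 (inferior good)

With a constant price, Q₁ = 5754.74/37.91 = 151.800 and Q₂ = 4564.36/37.91 = 120.400 (equivalently, work directly with expenditure since P cancels).
Midpoint %ΔQ = (4564.36 − 5754.74)/5159.55 = -0.23071; midpoint %ΔI = (72700 − 55550)/64125 = 0.26745.
η = -0.23071 / 0.26745 = -0.863.
η < 0 ⇒ inferior good.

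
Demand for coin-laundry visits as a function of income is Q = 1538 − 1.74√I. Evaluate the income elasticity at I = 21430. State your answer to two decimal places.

At I = 21430: Q = 1283.282.
dQ/dI = -1.74/(2√I) = -0.00594303 at this income.
η = (dQ/dI)·(I/Q) = -0.00594303 × (21430/1283.282) = -0.10.

-0.10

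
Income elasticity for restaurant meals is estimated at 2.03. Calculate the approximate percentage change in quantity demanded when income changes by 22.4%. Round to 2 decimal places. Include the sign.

%ΔQ ≈ η × %ΔI = 2.03 × 22.4% = 45.47%.

45.47%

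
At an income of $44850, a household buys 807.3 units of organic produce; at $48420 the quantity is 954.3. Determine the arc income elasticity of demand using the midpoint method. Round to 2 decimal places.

2.18

ΔQ = 954.3 − 807.3 = 147; midpoint Q̄ = (807.3 + 954.3)/2 = 880.8.
ΔI = 48420 − 44850 = 3570; midpoint Ī = (44850 + 48420)/2 = 46635.
η = (ΔQ/Q̄) ÷ (ΔI/Ī) = (147/880.8) ÷ (3570/46635) = 2.18.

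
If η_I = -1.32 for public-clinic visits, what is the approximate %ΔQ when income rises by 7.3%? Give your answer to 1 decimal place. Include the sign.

-9.6%

%ΔQ ≈ η × %ΔI = -1.32 × 7.3% = -9.6%.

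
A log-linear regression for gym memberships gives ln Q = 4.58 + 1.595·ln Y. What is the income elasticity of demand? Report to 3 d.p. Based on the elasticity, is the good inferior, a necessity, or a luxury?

1.595 (luxury)

In a log-linear demand, the coefficient on ln Y is the income elasticity.
So η = 1.595.
η > 1 ⇒ luxury.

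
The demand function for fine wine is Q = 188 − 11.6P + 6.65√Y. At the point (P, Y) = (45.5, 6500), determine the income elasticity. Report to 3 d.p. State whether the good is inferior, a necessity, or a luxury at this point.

At P = 45.5, Y = 6500: Q = 196.340.
Holding P constant, ∂Q/∂Y = 6.65/(2√Y) = 0.0412415.
η_Y = (∂Q/∂Y)·(Y/Q) = 0.0412415 × (6500/196.340) = 1.365.
Since η > 1, this is a luxury.

1.365 (luxury)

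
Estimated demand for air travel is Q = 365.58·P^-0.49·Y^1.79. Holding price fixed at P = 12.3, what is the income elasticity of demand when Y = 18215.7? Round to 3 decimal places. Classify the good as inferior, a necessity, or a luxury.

1.790 (luxury)

For a multiplicative demand Q = A·P^α·Y^β, the income elasticity is β everywhere.
Here β = 1.79, so η = 1.790.
Since η > 1, this is a luxury.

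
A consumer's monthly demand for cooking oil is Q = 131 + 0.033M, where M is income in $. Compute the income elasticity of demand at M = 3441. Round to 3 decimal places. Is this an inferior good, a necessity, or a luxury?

At M = 3441: Q = 244.553.
dQ/dM = 0.033.
η = (dQ/dM)·(M/Q) = 0.033 × (3441/244.553) = 0.464.
Since 0 < η < 1, the good is a necessity.

0.464 (necessity)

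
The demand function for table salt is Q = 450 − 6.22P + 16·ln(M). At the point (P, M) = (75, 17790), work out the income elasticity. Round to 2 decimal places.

At P = 75, M = 17790: Q = 140.082.
Holding P constant, ∂Q/∂M = 16/M = 0.000899382.
η_M = (∂Q/∂M)·(M/Q) = 0.000899382 × (17790/140.082) = 0.11.

0.11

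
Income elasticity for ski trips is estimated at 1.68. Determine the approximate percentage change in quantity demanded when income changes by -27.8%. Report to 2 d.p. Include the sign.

-46.70%

%ΔQ ≈ η × %ΔI = 1.68 × (-27.8%) = -46.70%.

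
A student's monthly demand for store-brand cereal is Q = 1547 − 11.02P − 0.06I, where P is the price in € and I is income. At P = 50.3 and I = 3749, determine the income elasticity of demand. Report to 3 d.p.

At P = 50.3, I = 3749: Q = 767.754.
Holding P constant, ∂Q/∂I = −0.06.
η_I = (∂Q/∂I)·(I/Q) = -0.06 × (3749/767.754) = -0.293.

-0.293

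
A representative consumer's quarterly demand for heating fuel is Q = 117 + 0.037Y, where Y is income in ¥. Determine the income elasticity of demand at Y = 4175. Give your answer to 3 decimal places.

At Y = 4175: Q = 271.475.
dQ/dY = 0.037.
η = (dQ/dY)·(Y/Q) = 0.037 × (4175/271.475) = 0.569.

0.569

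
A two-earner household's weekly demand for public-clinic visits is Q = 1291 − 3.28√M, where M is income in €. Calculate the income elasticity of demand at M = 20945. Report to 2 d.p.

-0.29

At M = 20945: Q = 816.306.
dQ/dM = -3.28/(2√M) = -0.0113319 at this income.
η = (dQ/dM)·(M/Q) = -0.0113319 × (20945/816.306) = -0.29.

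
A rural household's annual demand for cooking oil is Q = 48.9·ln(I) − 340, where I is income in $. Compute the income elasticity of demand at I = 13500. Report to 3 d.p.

0.391

At I = 13500: Q = 125.061.
dQ/dI = 48.9/I = 0.00362222 at this income.
η = (dQ/dI)·(I/Q) = 0.00362222 × (13500/125.061) = 0.391.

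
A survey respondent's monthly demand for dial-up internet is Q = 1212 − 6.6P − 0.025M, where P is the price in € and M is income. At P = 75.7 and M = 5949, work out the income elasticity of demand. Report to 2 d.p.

At P = 75.7, M = 5949: Q = 563.655.
Holding P constant, ∂Q/∂M = −0.025.
η_M = (∂Q/∂M)·(M/Q) = -0.025 × (5949/563.655) = -0.26.

-0.26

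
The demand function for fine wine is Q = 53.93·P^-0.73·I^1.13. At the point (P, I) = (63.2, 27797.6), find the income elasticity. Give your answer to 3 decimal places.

1.130

For a multiplicative demand Q = A·P^α·I^β, the income elasticity is β everywhere.
Here β = 1.13, so η = 1.130.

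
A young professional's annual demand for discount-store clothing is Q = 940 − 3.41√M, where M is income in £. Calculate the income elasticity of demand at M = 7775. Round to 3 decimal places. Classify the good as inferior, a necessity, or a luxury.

At M = 7775: Q = 639.320.
dQ/dM = -3.41/(2√M) = -0.0193363 at this income.
η = (dQ/dM)·(M/Q) = -0.0193363 × (7775/639.320) = -0.235.
Since η < 0, the good is an inferior good.

-0.235 (inferior good)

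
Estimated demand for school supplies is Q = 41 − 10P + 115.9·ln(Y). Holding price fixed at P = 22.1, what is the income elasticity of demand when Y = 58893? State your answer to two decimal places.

0.11

At P = 22.1, Y = 58893: Q = 1092.985.
Holding P constant, ∂Q/∂Y = 115.9/Y = 0.00196798.
η_Y = (∂Q/∂Y)·(Y/Q) = 0.00196798 × (58893/1092.985) = 0.11.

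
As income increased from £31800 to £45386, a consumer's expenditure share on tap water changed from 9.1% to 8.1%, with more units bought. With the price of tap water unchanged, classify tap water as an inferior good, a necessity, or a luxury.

Quantity rises but the budget share falls as income rises, so 0 < η < 1.

necessity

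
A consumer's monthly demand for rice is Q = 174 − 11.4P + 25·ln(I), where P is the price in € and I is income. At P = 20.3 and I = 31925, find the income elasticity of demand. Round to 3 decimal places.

0.124

At P = 20.3, I = 31925: Q = 201.859.
Holding P constant, ∂Q/∂I = 25/I = 0.000783085.
η_I = (∂Q/∂I)·(I/Q) = 0.000783085 × (31925/201.859) = 0.124.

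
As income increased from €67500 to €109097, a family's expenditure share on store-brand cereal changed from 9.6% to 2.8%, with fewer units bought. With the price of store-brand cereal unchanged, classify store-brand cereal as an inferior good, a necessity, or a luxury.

Quantity demanded falls as income rises, so η < 0.

inferior good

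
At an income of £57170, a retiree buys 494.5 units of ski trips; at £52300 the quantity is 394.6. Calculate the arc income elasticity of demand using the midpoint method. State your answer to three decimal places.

ΔQ = 394.6 − 494.5 = -99.9; midpoint Q̄ = (494.5 + 394.6)/2 = 444.55.
ΔI = 52300 − 57170 = -4870; midpoint Ī = (57170 + 52300)/2 = 54735.
η = (ΔQ/Q̄) ÷ (ΔI/Ī) = (-99.9/444.55) ÷ (-4870/54735) = 2.526.

2.526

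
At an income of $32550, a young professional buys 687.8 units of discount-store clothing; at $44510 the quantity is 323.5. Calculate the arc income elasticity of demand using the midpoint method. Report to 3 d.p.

-2.321

ΔQ = 323.5 − 687.8 = -364.3; midpoint Q̄ = (687.8 + 323.5)/2 = 505.65.
ΔI = 44510 − 32550 = 11960; midpoint Ī = (32550 + 44510)/2 = 38530.
η = (ΔQ/Q̄) ÷ (ΔI/Ī) = (-364.3/505.65) ÷ (11960/38530) = -2.321.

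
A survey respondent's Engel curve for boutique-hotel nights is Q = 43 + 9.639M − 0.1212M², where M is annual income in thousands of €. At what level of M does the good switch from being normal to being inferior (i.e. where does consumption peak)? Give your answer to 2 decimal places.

39.76

dQ/dM = 9.639 − 0.2424M.
The good is inferior where dQ/dM < 0. Setting dQ/dM = 0 gives M = 9.639 / 0.2424 = 39.76.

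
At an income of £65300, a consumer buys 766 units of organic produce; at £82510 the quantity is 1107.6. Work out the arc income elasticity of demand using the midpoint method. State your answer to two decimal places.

1.57

ΔQ = 1107.6 − 766 = 341.6; midpoint Q̄ = (766 + 1107.6)/2 = 936.8.
ΔI = 82510 − 65300 = 17210; midpoint Ī = (65300 + 82510)/2 = 73905.
η = (ΔQ/Q̄) ÷ (ΔI/Ī) = (341.6/936.8) ÷ (17210/73905) = 1.57.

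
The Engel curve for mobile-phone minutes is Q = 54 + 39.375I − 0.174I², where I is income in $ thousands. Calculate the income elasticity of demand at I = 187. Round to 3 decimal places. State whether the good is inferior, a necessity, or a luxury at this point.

At I = 187: Q = 1332.5190.
dQ/dI = 39.375 − 0.348I = -25.70100.
η = (dQ/dI)·(I/Q) = -25.70100 × (187/1332.5190) = -3.607.
η < 0 ⇒ inferior good.

-3.607 (inferior good)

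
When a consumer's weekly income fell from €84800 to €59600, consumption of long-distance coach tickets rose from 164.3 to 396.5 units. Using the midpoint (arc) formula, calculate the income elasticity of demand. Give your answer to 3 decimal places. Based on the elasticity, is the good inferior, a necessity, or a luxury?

-2.373 (inferior good)

ΔQ = 396.5 − 164.3 = 232.2; midpoint Q̄ = (164.3 + 396.5)/2 = 280.4.
ΔI = 59600 − 84800 = -25200; midpoint Ī = (84800 + 59600)/2 = 72200.
η = (ΔQ/Q̄) ÷ (ΔI/Ī) = (232.2/280.4) ÷ (-25200/72200) = -2.373.
η < 0 ⇒ inferior good.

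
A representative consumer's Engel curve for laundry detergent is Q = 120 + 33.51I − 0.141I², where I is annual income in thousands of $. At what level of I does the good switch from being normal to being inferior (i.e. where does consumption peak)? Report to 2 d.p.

dQ/dI = 33.51 − 0.282I.
The good is inferior where dQ/dI < 0. Setting dQ/dI = 0 gives I = 33.51 / 0.282 = 118.83.

118.83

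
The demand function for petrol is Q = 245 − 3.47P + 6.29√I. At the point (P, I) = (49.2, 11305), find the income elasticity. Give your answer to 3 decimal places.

0.450

At P = 49.2, I = 11305: Q = 743.060.
Holding P constant, ∂Q/∂I = 6.29/(2√I) = 0.0295791.
η_I = (∂Q/∂I)·(I/Q) = 0.0295791 × (11305/743.060) = 0.450.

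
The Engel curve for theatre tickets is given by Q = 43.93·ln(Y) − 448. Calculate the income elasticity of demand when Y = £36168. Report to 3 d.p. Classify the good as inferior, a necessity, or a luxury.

3.357 (luxury)

At Y = 36168: Q = 13.086.
dQ/dY = 43.93/Y = 0.00121461 at this income.
η = (dQ/dY)·(Y/Q) = 0.00121461 × (36168/13.086) = 3.357.
Since η > 1, the good is a luxury.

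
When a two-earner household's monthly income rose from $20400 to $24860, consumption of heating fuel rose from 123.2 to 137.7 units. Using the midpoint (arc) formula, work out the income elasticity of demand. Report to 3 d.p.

ΔQ = 137.7 − 123.2 = 14.5; midpoint Q̄ = (123.2 + 137.7)/2 = 130.45.
ΔI = 24860 − 20400 = 4460; midpoint Ī = (20400 + 24860)/2 = 22630.
η = (ΔQ/Q̄) ÷ (ΔI/Ī) = (14.5/130.45) ÷ (4460/22630) = 0.564.

0.564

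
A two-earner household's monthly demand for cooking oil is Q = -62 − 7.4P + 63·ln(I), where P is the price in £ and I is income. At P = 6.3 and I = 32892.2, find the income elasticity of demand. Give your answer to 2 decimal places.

At P = 6.3, I = 32892.2: Q = 546.642.
Holding P constant, ∂Q/∂I = 63/I = 0.00191535.
η_I = (∂Q/∂I)·(I/Q) = 0.00191535 × (32892.2/546.642) = 0.12.

0.12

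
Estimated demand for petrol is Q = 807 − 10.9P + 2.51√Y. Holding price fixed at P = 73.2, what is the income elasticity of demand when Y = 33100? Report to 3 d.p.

0.490

At P = 73.2, Y = 33100: Q = 465.774.
Holding P constant, ∂Q/∂Y = 2.51/(2√Y) = 0.0068981.
η_Y = (∂Q/∂Y)·(Y/Q) = 0.0068981 × (33100/465.774) = 0.490.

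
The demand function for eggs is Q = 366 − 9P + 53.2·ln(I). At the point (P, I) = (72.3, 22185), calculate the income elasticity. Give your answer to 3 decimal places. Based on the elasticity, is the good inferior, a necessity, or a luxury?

At P = 72.3, I = 22185: Q = 247.682.
Holding P constant, ∂Q/∂I = 53.2/I = 0.00239802.
η_I = (∂Q/∂I)·(I/Q) = 0.00239802 × (22185/247.682) = 0.215.
Since 0 < η < 1, this is a necessity.

0.215 (necessity)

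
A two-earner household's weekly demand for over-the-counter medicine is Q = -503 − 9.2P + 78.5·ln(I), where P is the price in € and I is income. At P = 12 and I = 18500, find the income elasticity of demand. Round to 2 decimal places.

At P = 12, I = 18500: Q = 157.904.
Holding P constant, ∂Q/∂I = 78.5/I = 0.00424324.
η_I = (∂Q/∂I)·(I/Q) = 0.00424324 × (18500/157.904) = 0.50.

0.50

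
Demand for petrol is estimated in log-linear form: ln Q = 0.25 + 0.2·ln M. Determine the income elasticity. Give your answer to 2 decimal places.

In a log-linear demand, the coefficient on ln M is the income elasticity.
So η = 0.20.

0.20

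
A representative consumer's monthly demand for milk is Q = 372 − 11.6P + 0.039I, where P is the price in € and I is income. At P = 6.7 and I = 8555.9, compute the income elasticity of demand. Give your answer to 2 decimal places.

At P = 6.7, I = 8555.9: Q = 627.960.
Holding P constant, ∂Q/∂I = 0.039.
η_I = (∂Q/∂I)·(I/Q) = 0.039 × (8555.9/627.960) = 0.53.

0.53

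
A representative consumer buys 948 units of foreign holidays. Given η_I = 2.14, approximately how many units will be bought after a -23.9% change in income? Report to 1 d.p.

463.1

%ΔQ ≈ η × %ΔI = 2.14 × (-23.9%) = -51.146%.
New Q ≈ 948 × (1 − 0.51146) = 463.1.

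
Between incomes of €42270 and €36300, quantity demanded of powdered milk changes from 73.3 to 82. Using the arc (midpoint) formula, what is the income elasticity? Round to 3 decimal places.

ΔQ = 82 − 73.3 = 8.7; midpoint Q̄ = (73.3 + 82)/2 = 77.65.
ΔI = 36300 − 42270 = -5970; midpoint Ī = (42270 + 36300)/2 = 39285.
η = (ΔQ/Q̄) ÷ (ΔI/Ī) = (8.7/77.65) ÷ (-5970/39285) = -0.737.

-0.737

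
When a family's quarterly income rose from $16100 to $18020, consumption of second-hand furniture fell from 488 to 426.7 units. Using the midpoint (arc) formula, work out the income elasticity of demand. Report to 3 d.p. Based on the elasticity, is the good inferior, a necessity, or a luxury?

-1.191 (inferior good)

ΔQ = 426.7 − 488 = -61.3; midpoint Q̄ = (488 + 426.7)/2 = 457.35.
ΔI = 18020 − 16100 = 1920; midpoint Ī = (16100 + 18020)/2 = 17060.
η = (ΔQ/Q̄) ÷ (ΔI/Ī) = (-61.3/457.35) ÷ (1920/17060) = -1.191.
η < 0 ⇒ inferior good.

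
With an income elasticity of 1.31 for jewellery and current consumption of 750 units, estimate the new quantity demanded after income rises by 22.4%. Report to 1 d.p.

%ΔQ ≈ η × %ΔI = 1.31 × 22.4% = 29.344%.
New Q ≈ 750 × (1 + 0.29344) = 970.1.

970.1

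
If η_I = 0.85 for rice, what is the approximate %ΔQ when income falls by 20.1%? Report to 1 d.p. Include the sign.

-17.1%

%ΔQ ≈ η × %ΔI = 0.85 × (-20.1%) = -17.1%.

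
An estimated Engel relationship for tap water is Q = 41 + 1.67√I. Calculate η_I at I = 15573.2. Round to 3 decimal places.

0.418

At I = 15573.2: Q = 249.404.
dQ/dI = 1.67/(2√I) = 0.0066911 at this income.
η = (dQ/dI)·(I/Q) = 0.0066911 × (15573.2/249.404) = 0.418.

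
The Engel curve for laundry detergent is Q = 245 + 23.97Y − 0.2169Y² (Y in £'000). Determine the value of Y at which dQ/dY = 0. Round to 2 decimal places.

dQ/dY = 23.97 − 0.4338Y.
The good is inferior where dQ/dY < 0. Setting dQ/dY = 0 gives Y = 23.97 / 0.4338 = 55.26.

55.26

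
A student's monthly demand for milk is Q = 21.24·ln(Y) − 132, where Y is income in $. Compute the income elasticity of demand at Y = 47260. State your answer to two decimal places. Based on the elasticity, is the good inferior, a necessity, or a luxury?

0.22 (necessity)

At Y = 47260: Q = 96.615.
dQ/dY = 21.24/Y = 0.000449429 at this income.
η = (dQ/dY)·(Y/Q) = 0.000449429 × (47260/96.615) = 0.22.
Since 0 < η < 1, the good is a necessity.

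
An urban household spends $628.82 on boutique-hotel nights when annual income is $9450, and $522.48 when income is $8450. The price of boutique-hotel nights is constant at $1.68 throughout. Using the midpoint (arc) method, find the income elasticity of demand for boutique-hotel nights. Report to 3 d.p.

1.653

With a constant price, Q₁ = 628.82/1.68 = 374.298 and Q₂ = 522.48/1.68 = 311.000 (equivalently, work directly with expenditure since P cancels).
Midpoint %ΔQ = (522.48 − 628.82)/575.65 = -0.18473; midpoint %ΔI = (8450 − 9450)/8950 = -0.11173.
η = -0.18473 / -0.11173 = 1.653.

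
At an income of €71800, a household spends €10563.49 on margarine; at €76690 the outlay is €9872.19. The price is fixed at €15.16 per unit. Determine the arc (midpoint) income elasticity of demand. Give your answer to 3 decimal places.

With a constant price, Q₁ = 10563.49/15.16 = 696.800 and Q₂ = 9872.19/15.16 = 651.200 (equivalently, work directly with expenditure since P cancels).
Midpoint %ΔQ = (9872.19 − 10563.49)/10217.84 = -0.06766; midpoint %ΔI = (76690 − 71800)/74245 = 0.06586.
η = -0.06766 / 0.06586 = -1.027.

-1.027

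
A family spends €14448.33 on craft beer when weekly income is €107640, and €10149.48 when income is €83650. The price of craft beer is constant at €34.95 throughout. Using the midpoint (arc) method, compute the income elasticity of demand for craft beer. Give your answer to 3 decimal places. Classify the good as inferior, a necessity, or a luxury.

1.394 (luxury)

With a constant price, Q₁ = 14448.33/34.95 = 413.400 and Q₂ = 10149.48/34.95 = 290.400 (equivalently, work directly with expenditure since P cancels).
Midpoint %ΔQ = (10149.48 − 14448.33)/12298.91 = -0.34953; midpoint %ΔI = (83650 − 107640)/95645 = -0.25082.
η = -0.34953 / -0.25082 = 1.394.
η > 1 ⇒ luxury.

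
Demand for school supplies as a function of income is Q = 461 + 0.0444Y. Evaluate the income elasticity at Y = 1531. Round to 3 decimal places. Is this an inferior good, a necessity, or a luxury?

0.129 (necessity)

At Y = 1531: Q = 528.976.
dQ/dY = 0.0444.
η = (dQ/dY)·(Y/Q) = 0.0444 × (1531/528.976) = 0.129.
Since 0 < η < 1, the good is a necessity.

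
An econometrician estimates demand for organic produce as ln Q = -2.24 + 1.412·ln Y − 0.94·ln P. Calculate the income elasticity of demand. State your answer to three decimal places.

In a log-linear demand, the coefficient on ln Y is the income elasticity.
So η = 1.412.

1.412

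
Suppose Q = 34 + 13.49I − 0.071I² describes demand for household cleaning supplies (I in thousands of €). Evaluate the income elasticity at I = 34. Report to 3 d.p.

At I = 34: Q = 410.5840.
dQ/dI = 13.49 − 0.142I = 8.66200.
η = (dQ/dI)·(I/Q) = 8.66200 × (34/410.5840) = 0.717.

0.717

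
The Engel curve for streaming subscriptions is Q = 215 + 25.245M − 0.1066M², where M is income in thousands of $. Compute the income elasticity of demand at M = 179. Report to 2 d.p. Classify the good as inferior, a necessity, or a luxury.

-1.75 (inferior good)

At M = 179: Q = 1318.2844.
dQ/dM = 25.245 − 0.2132M = -12.91780.
η = (dQ/dM)·(M/Q) = -12.91780 × (179/1318.2844) = -1.75.
η < 0 ⇒ inferior good.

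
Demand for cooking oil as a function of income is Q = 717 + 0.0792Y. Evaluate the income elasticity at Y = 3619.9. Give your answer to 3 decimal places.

At Y = 3619.9: Q = 1003.696.
dQ/dY = 0.0792.
η = (dQ/dY)·(Y/Q) = 0.0792 × (3619.9/1003.696) = 0.286.

0.286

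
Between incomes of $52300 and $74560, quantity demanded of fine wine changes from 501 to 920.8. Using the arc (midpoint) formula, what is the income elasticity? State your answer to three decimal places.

1.683

ΔQ = 920.8 − 501 = 419.8; midpoint Q̄ = (501 + 920.8)/2 = 710.9.
ΔI = 74560 − 52300 = 22260; midpoint Ī = (52300 + 74560)/2 = 63430.
η = (ΔQ/Q̄) ÷ (ΔI/Ī) = (419.8/710.9) ÷ (22260/63430) = 1.683.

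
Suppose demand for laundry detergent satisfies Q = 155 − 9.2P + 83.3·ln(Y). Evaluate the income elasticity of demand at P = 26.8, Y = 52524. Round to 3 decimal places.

At P = 26.8, Y = 52524: Q = 813.830.
Holding P constant, ∂Q/∂Y = 83.3/Y = 0.00158594.
η_Y = (∂Q/∂Y)·(Y/Q) = 0.00158594 × (52524/813.830) = 0.102.

0.102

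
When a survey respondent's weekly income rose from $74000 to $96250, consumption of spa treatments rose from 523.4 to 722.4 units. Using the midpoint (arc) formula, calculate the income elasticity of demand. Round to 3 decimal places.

1.222

ΔQ = 722.4 − 523.4 = 199; midpoint Q̄ = (523.4 + 722.4)/2 = 622.9.
ΔI = 96250 − 74000 = 22250; midpoint Ī = (74000 + 96250)/2 = 85125.
η = (ΔQ/Q̄) ÷ (ΔI/Ī) = (199/622.9) ÷ (22250/85125) = 1.222.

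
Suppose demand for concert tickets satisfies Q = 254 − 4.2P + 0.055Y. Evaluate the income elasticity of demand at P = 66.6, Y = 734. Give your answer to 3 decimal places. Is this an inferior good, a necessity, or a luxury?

At P = 66.6, Y = 734: Q = 14.650.
Holding P constant, ∂Q/∂Y = 0.055.
η_Y = (∂Q/∂Y)·(Y/Q) = 0.055 × (734/14.650) = 2.756.
Since η > 1, this is a luxury.

2.756 (luxury)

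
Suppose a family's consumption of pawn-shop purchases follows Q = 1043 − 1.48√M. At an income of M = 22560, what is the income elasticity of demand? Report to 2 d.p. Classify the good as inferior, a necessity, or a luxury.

At M = 22560: Q = 820.704.
dQ/dM = -1.48/(2√M) = -0.00492677 at this income.
η = (dQ/dM)·(M/Q) = -0.00492677 × (22560/820.704) = -0.14.
Since η < 0, the good is an inferior good.

-0.14 (inferior good)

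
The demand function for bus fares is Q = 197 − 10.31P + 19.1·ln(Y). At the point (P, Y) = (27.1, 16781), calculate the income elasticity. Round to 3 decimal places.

At P = 27.1, Y = 16781: Q = 103.404.
Holding P constant, ∂Q/∂Y = 19.1/Y = 0.00113819.
η_Y = (∂Q/∂Y)·(Y/Q) = 0.00113819 × (16781/103.404) = 0.185.

0.185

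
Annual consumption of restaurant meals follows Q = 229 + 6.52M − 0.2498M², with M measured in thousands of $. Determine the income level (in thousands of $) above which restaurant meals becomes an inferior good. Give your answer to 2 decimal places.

13.05

dQ/dM = 6.52 − 0.4996M.
The good is inferior where dQ/dM < 0. Setting dQ/dM = 0 gives M = 6.52 / 0.4996 = 13.05.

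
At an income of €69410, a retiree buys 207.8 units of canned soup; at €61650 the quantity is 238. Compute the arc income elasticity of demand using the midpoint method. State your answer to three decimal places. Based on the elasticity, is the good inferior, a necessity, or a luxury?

-1.144 (inferior good)

ΔQ = 238 − 207.8 = 30.2; midpoint Q̄ = (207.8 + 238)/2 = 222.9.
ΔI = 61650 − 69410 = -7760; midpoint Ī = (69410 + 61650)/2 = 65530.
η = (ΔQ/Q̄) ÷ (ΔI/Ī) = (30.2/222.9) ÷ (-7760/65530) = -1.144.
η < 0 ⇒ inferior good.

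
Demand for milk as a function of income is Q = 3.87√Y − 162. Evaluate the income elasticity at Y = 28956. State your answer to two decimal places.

At Y = 28956: Q = 496.537.
dQ/dY = 3.87/(2√Y) = 0.0113713 at this income.
η = (dQ/dY)·(Y/Q) = 0.0113713 × (28956/496.537) = 0.66.

0.66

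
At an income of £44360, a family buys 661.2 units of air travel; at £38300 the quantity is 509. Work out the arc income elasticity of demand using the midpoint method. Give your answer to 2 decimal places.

ΔQ = 509 − 661.2 = -152.2; midpoint Q̄ = (661.2 + 509)/2 = 585.1.
ΔI = 38300 − 44360 = -6060; midpoint Ī = (44360 + 38300)/2 = 41330.
η = (ΔQ/Q̄) ÷ (ΔI/Ī) = (-152.2/585.1) ÷ (-6060/41330) = 1.77.

1.77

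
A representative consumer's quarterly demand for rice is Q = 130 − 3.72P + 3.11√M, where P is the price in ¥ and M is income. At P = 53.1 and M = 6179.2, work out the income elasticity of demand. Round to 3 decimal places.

At P = 53.1, M = 6179.2: Q = 176.939.
Holding P constant, ∂Q/∂M = 3.11/(2√M) = 0.0197817.
η_M = (∂Q/∂M)·(M/Q) = 0.0197817 × (6179.2/176.939) = 0.691.

0.691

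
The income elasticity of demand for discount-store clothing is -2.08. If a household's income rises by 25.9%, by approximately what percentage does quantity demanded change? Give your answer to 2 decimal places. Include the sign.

%ΔQ ≈ η × %ΔI = -2.08 × 25.9% = -53.87%.

-53.87%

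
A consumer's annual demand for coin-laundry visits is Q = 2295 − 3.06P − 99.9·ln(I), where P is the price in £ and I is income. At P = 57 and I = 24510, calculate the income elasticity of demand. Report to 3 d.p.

-0.090

At P = 57, I = 24510: Q = 1110.907.
Holding P constant, ∂Q/∂I = -99.9/I = -0.00407589.
η_I = (∂Q/∂I)·(I/Q) = -0.00407589 × (24510/1110.907) = -0.090.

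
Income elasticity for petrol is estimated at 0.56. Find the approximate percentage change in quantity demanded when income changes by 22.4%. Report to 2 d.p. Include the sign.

%ΔQ ≈ η × %ΔI = 0.56 × 22.4% = 12.54%.

12.54%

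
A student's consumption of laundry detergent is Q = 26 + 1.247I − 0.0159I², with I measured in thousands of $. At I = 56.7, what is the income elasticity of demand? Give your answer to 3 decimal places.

At I = 56.7: Q = 45.5881.
dQ/dI = 1.247 − 0.0318I = -0.55606.
η = (dQ/dI)·(I/Q) = -0.55606 × (56.7/45.5881) = -0.692.

-0.692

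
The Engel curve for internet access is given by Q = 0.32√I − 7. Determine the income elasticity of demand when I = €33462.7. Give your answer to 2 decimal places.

0.57

At I = 33462.7: Q = 51.537.
dQ/dI = 0.32/(2√I) = 0.00087466 at this income.
η = (dQ/dI)·(I/Q) = 0.00087466 × (33462.7/51.537) = 0.57.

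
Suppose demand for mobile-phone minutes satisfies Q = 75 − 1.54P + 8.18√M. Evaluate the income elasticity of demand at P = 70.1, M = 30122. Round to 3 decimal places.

At P = 70.1, M = 30122: Q = 1386.742.
Holding P constant, ∂Q/∂M = 8.18/(2√M) = 0.0235658.
η_M = (∂Q/∂M)·(M/Q) = 0.0235658 × (30122/1386.742) = 0.512.

0.512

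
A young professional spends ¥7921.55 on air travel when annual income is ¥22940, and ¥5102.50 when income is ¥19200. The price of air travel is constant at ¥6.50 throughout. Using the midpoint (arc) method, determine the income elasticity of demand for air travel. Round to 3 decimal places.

With a constant price, Q₁ = 7921.55/6.50 = 1218.700 and Q₂ = 5102.50/6.50 = 785.000 (equivalently, work directly with expenditure since P cancels).
Midpoint %ΔQ = (5102.50 − 7921.55)/6512.03 = -0.43290; midpoint %ΔI = (19200 − 22940)/21070 = -0.17750.
η = -0.43290 / -0.17750 = 2.439.

2.439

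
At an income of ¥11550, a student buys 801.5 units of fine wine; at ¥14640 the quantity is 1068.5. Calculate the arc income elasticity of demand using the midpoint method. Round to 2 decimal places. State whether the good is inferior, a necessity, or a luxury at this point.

ΔQ = 1068.5 − 801.5 = 267; midpoint Q̄ = (801.5 + 1068.5)/2 = 935.
ΔI = 14640 − 11550 = 3090; midpoint Ī = (11550 + 14640)/2 = 13095.
η = (ΔQ/Q̄) ÷ (ΔI/Ī) = (267/935) ÷ (3090/13095) = 1.21.
η > 1 ⇒ luxury.

1.21 (luxury)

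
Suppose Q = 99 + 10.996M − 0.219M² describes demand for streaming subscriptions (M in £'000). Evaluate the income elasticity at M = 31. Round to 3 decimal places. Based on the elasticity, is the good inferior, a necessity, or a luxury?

-0.349 (inferior good)

At M = 31: Q = 229.4170.
dQ/dM = 10.996 − 0.438M = -2.58200.
η = (dQ/dM)·(M/Q) = -2.58200 × (31/229.4170) = -0.349.
η < 0 ⇒ inferior good.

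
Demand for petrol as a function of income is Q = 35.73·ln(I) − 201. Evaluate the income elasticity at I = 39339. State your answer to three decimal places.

0.202

At I = 39339: Q = 177.022.
dQ/dI = 35.73/I = 0.000908259 at this income.
η = (dQ/dI)·(I/Q) = 0.000908259 × (39339/177.022) = 0.202.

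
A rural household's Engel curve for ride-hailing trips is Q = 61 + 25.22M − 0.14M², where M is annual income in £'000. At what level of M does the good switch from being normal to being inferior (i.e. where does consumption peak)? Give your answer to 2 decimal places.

90.07

dQ/dM = 25.22 − 0.28M.
The good is inferior where dQ/dM < 0. Setting dQ/dM = 0 gives M = 25.22 / 0.28 = 90.07.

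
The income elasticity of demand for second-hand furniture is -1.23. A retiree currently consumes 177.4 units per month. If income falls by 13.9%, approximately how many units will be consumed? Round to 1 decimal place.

%ΔQ ≈ η × %ΔI = -1.23 × (-13.9%) = 17.097%.
New Q ≈ 177.4 × (1 + 0.17097) = 207.7.

207.7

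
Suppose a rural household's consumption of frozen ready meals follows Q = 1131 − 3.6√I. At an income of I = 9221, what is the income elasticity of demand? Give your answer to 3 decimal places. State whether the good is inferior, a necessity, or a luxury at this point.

-0.220 (inferior good)

At I = 9221: Q = 785.306.
dQ/dI = -3.6/(2√I) = -0.0187449 at this income.
η = (dQ/dI)·(I/Q) = -0.0187449 × (9221/785.306) = -0.220.
Since η < 0, the good is an inferior good.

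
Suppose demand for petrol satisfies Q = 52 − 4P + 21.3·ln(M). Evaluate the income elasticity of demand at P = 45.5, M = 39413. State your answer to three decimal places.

At P = 45.5, M = 39413: Q = 95.393.
Holding P constant, ∂Q/∂M = 21.3/M = 0.000540431.
η_M = (∂Q/∂M)·(M/Q) = 0.000540431 × (39413/95.393) = 0.223.

0.223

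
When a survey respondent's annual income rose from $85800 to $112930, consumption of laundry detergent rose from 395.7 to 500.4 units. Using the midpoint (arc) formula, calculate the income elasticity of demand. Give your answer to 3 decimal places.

0.856

ΔQ = 500.4 − 395.7 = 104.7; midpoint Q̄ = (395.7 + 500.4)/2 = 448.05.
ΔI = 112930 − 85800 = 27130; midpoint Ī = (85800 + 112930)/2 = 99365.
η = (ΔQ/Q̄) ÷ (ΔI/Ī) = (104.7/448.05) ÷ (27130/99365) = 0.856.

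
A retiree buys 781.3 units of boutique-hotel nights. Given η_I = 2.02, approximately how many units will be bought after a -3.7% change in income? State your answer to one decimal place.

%ΔQ ≈ η × %ΔI = 2.02 × (-3.7%) = -7.474%.
New Q ≈ 781.3 × (1 − 0.07474) = 722.9.

722.9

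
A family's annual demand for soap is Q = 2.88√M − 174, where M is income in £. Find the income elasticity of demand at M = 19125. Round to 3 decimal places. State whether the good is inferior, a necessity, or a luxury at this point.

At M = 19125: Q = 224.284.
dQ/dM = 2.88/(2√M) = 0.0104127 at this income.
η = (dQ/dM)·(M/Q) = 0.0104127 × (19125/224.284) = 0.888.
Since 0 < η < 1, the good is a necessity.

0.888 (necessity)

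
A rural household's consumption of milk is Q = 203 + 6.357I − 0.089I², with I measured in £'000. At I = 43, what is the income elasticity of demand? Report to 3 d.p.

-0.179

At I = 43: Q = 311.7900.
dQ/dI = 6.357 − 0.178I = -1.29700.
η = (dQ/dI)·(I/Q) = -1.29700 × (43/311.7900) = -0.179.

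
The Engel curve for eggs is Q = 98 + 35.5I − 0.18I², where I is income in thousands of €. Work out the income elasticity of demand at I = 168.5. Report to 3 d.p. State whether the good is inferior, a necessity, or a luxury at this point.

At I = 168.5: Q = 969.1450.
dQ/dI = 35.5 − 0.36I = -25.16000.
η = (dQ/dI)·(I/Q) = -25.16000 × (168.5/969.1450) = -4.374.
η < 0 ⇒ inferior good.

-4.374 (inferior good)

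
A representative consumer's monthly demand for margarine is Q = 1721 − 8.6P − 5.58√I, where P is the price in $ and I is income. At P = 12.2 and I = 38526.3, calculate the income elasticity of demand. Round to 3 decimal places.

At P = 12.2, I = 38526.3: Q = 520.831.
Holding P constant, ∂Q/∂I = -5.58/(2√I) = -0.0142143.
η_I = (∂Q/∂I)·(I/Q) = -0.0142143 × (38526.3/520.831) = -1.051.

-1.051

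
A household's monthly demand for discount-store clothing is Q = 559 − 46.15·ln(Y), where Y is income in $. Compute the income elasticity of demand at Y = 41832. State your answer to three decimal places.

-0.680

At Y = 41832: Q = 67.899.
dQ/dY = -46.15/Y = -0.00110322 at this income.
η = (dQ/dY)·(Y/Q) = -0.00110322 × (41832/67.899) = -0.680.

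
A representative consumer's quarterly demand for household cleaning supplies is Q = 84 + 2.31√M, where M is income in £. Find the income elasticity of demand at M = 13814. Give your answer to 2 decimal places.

0.38

At M = 13814: Q = 355.501.
dQ/dM = 2.31/(2√M) = 0.00982703 at this income.
η = (dQ/dM)·(M/Q) = 0.00982703 × (13814/355.501) = 0.38.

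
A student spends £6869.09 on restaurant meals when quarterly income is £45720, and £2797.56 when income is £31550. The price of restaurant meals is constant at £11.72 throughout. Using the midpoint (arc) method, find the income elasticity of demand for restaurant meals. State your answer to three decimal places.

With a constant price, Q₁ = 6869.09/11.72 = 586.100 and Q₂ = 2797.56/11.72 = 238.700 (equivalently, work directly with expenditure since P cancels).
Midpoint %ΔQ = (2797.56 − 6869.09)/4833.33 = -0.84239; midpoint %ΔI = (31550 − 45720)/38635 = -0.36677.
η = -0.84239 / -0.36677 = 2.297.

2.297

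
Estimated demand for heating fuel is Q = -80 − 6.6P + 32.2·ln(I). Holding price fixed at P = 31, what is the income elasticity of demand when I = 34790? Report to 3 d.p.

At P = 31, I = 34790: Q = 52.118.
Holding P constant, ∂Q/∂I = 32.2/I = 0.000925553.
η_I = (∂Q/∂I)·(I/Q) = 0.000925553 × (34790/52.118) = 0.618.

0.618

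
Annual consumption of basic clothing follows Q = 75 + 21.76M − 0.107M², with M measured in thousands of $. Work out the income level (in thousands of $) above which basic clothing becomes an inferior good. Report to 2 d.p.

101.68

dQ/dM = 21.76 − 0.214M.
The good is inferior where dQ/dM < 0. Setting dQ/dM = 0 gives M = 21.76 / 0.214 = 101.68.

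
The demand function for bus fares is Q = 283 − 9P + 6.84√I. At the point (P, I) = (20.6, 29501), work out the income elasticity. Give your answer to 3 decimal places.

0.462

At P = 20.6, I = 29501: Q = 1272.428.
Holding P constant, ∂Q/∂I = 6.84/(2√I) = 0.0199117.
η_I = (∂Q/∂I)·(I/Q) = 0.0199117 × (29501/1272.428) = 0.462.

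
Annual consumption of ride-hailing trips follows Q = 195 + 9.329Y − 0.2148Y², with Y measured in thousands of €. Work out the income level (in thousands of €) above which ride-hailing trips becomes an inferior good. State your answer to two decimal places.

dQ/dY = 9.329 − 0.4296Y.
The good is inferior where dQ/dY < 0. Setting dQ/dY = 0 gives Y = 9.329 / 0.4296 = 21.72.

21.72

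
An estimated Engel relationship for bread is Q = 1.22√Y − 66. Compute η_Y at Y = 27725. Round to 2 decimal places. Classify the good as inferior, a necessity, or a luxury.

At Y = 27725: Q = 137.140.
dQ/dY = 1.22/(2√Y) = 0.00366348 at this income.
η = (dQ/dY)·(Y/Q) = 0.00366348 × (27725/137.140) = 0.74.
Since 0 < η < 1, the good is a necessity.

0.74 (necessity)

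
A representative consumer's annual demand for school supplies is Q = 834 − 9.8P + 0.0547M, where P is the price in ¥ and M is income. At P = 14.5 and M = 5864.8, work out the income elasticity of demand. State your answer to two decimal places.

At P = 14.5, M = 5864.8: Q = 1012.705.
Holding P constant, ∂Q/∂M = 0.0547.
η_M = (∂Q/∂M)·(M/Q) = 0.0547 × (5864.8/1012.705) = 0.32.

0.32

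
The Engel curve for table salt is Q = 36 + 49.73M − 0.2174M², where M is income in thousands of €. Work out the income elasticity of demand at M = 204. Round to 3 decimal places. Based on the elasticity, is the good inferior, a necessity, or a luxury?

-7.013 (inferior good)

At M = 204: Q = 1133.6016.
dQ/dM = 49.73 − 0.4348M = -38.96920.
η = (dQ/dM)·(M/Q) = -38.96920 × (204/1133.6016) = -7.013.
η < 0 ⇒ inferior good.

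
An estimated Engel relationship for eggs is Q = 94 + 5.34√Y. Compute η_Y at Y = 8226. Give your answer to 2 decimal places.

At Y = 8226: Q = 578.324.
dQ/dY = 5.34/(2√Y) = 0.0294386 at this income.
η = (dQ/dY)·(Y/Q) = 0.0294386 × (8226/578.324) = 0.42.

0.42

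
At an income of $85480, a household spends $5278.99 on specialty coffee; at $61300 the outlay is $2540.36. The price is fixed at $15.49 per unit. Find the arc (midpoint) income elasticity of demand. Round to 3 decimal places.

With a constant price, Q₁ = 5278.99/15.49 = 340.800 and Q₂ = 2540.36/15.49 = 164.000 (equivalently, work directly with expenditure since P cancels).
Midpoint %ΔQ = (2540.36 − 5278.99)/3909.68 = -0.70048; midpoint %ΔI = (61300 − 85480)/73390 = -0.32947.
η = -0.70048 / -0.32947 = 2.126.

2.126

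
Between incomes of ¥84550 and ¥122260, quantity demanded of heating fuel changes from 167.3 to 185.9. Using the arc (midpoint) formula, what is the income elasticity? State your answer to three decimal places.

0.289

ΔQ = 185.9 − 167.3 = 18.6; midpoint Q̄ = (167.3 + 185.9)/2 = 176.6.
ΔI = 122260 − 84550 = 37710; midpoint Ī = (84550 + 122260)/2 = 103405.
η = (ΔQ/Q̄) ÷ (ΔI/Ī) = (18.6/176.6) ÷ (37710/103405) = 0.289.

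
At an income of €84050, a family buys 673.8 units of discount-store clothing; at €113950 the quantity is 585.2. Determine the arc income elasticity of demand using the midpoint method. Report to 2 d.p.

ΔQ = 585.2 − 673.8 = -88.6; midpoint Q̄ = (673.8 + 585.2)/2 = 629.5.
ΔI = 113950 − 84050 = 29900; midpoint Ī = (84050 + 113950)/2 = 99000.
η = (ΔQ/Q̄) ÷ (ΔI/Ī) = (-88.6/629.5) ÷ (29900/99000) = -0.47.

-0.47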